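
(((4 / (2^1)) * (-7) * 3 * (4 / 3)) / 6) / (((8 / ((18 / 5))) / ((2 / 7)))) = -6 / 5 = -1.20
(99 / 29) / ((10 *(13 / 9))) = 891 / 3770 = 0.24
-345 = -345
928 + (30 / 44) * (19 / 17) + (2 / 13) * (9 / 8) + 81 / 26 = 9063259 / 9724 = 932.05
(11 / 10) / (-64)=-11 / 640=-0.02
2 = 2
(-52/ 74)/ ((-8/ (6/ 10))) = 39/ 740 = 0.05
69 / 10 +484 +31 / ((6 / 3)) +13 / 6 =15257 / 30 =508.57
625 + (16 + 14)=655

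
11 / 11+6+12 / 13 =103 / 13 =7.92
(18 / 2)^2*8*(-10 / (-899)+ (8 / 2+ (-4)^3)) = -34946640 / 899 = -38872.79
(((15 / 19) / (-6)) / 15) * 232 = -116 / 57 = -2.04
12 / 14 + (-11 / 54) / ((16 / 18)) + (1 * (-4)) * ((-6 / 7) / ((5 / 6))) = 7967 / 1680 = 4.74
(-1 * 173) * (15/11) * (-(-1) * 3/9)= -865/11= -78.64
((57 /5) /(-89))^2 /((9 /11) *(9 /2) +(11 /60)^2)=0.00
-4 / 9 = -0.44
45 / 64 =0.70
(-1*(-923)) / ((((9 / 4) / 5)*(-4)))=-4615 / 9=-512.78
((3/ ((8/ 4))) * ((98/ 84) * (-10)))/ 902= -35/ 1804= -0.02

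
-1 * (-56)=56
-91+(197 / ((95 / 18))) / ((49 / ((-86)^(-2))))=-1566489517 / 17214190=-91.00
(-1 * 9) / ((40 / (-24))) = 27 / 5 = 5.40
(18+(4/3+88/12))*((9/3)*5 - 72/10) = 208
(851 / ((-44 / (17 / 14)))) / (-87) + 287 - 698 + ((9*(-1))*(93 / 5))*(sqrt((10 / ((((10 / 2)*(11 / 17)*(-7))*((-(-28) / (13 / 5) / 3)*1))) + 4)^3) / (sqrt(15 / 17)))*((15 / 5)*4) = -17490789*sqrt(23446434) / 5187875 - 22011845 / 53592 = -16735.92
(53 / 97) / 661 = 53 / 64117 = 0.00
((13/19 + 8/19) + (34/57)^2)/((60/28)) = 0.68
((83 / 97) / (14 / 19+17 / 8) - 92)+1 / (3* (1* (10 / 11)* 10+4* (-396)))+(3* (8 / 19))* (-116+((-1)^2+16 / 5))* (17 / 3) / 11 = -8374751440361 / 50925370540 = -164.45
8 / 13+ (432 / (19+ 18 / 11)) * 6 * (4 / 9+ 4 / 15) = 1326968 / 14755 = 89.93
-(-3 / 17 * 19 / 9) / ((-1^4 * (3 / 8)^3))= -9728 / 1377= -7.06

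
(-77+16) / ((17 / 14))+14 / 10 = -4151 / 85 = -48.84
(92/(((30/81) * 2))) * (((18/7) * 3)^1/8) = 16767/140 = 119.76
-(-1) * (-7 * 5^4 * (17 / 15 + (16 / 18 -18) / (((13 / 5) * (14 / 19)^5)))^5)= 120982460000982953076025911032716036807746857 / 1310273587554368080675351041146880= 92333739419.11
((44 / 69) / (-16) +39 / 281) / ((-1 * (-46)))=7673 / 3567576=0.00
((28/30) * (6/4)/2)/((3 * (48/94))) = 329/720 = 0.46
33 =33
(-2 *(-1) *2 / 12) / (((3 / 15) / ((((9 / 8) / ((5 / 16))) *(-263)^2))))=415014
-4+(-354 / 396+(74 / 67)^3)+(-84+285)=3919520293 / 19850358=197.45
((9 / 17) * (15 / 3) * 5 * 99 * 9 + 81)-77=200543 / 17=11796.65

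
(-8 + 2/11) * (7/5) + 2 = -492/55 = -8.95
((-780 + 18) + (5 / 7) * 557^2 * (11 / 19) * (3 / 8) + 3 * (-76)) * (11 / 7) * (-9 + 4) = -2757574875 / 7448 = -370243.67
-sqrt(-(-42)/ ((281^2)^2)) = -sqrt(42)/ 78961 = -0.00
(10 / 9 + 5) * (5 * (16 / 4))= 1100 / 9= 122.22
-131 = -131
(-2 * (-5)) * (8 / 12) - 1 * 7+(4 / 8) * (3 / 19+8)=427 / 114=3.75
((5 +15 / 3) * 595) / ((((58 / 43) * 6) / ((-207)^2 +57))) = 914791675 / 29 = 31544540.52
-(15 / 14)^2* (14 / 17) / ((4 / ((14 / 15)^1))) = -15 / 68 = -0.22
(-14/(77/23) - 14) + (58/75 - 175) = -158737/825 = -192.41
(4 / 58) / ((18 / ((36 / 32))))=1 / 232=0.00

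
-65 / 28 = -2.32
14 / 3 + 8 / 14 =110 / 21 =5.24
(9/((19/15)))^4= 332150625/130321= 2548.71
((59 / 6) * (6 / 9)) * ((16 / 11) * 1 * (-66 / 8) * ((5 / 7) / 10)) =-5.62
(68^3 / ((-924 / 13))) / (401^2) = -1021904 / 37145031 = -0.03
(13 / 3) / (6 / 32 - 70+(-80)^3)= -208 / 24579351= -0.00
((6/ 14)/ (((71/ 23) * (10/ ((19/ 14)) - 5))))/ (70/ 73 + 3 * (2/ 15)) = 31901/ 739536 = 0.04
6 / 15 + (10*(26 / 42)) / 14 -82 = -59651 / 735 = -81.16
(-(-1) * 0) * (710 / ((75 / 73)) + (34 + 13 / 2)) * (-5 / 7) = 0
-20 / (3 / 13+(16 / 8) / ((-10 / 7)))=17.11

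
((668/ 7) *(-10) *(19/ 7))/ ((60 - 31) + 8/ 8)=-12692/ 147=-86.34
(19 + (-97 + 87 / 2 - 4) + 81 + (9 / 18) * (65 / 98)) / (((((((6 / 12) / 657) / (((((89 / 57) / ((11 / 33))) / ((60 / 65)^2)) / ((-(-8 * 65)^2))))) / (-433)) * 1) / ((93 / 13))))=439272896547 / 123934720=3544.39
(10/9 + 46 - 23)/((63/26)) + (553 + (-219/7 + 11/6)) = 604987/1134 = 533.50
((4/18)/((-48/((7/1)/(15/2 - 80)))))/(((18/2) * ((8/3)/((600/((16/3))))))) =35/16704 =0.00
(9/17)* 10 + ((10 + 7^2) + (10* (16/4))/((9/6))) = 4639/51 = 90.96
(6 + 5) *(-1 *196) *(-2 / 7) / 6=308 / 3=102.67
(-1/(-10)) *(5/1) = 1/2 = 0.50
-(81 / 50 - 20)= 919 / 50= 18.38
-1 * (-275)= 275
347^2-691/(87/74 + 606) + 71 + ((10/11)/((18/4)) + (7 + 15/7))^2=867195131979670/7192689273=120566.19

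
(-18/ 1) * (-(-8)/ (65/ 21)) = -46.52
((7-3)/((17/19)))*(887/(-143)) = -67412/2431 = -27.73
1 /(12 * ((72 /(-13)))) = -13 /864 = -0.02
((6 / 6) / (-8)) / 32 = -1 / 256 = -0.00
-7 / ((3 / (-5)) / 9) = 105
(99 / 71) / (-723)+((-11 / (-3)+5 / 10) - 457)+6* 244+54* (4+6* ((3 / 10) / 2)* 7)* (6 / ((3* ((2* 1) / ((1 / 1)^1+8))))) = 6016.96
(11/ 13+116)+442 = 7265/ 13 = 558.85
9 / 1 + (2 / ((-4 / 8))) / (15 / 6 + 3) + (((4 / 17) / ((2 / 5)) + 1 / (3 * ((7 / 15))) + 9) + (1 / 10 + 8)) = 349179 / 13090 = 26.68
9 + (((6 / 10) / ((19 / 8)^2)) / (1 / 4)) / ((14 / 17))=9.52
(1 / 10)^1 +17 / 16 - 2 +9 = 653 / 80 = 8.16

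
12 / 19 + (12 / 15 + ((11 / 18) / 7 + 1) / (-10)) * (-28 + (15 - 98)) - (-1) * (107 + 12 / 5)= 265739 / 7980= 33.30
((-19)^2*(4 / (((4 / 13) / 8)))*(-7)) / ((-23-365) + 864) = -9386 / 17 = -552.12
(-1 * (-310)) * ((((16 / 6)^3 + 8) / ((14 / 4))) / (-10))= -6448 / 27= -238.81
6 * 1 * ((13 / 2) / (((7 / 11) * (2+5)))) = 429 / 49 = 8.76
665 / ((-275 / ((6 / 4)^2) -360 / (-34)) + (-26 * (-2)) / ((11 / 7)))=-159885 / 18884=-8.47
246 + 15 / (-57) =4669 / 19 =245.74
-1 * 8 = -8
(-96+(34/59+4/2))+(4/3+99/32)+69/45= -2476961/28320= -87.46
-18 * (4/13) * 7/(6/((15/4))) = -315/13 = -24.23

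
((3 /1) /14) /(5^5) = 3 /43750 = 0.00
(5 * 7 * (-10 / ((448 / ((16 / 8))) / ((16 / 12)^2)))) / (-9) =0.31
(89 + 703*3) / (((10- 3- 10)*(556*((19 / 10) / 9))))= -6.24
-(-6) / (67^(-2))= 26934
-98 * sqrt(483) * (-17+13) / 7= 56 * sqrt(483)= 1230.73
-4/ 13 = -0.31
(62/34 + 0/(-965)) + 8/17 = 39/17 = 2.29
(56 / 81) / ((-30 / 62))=-1736 / 1215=-1.43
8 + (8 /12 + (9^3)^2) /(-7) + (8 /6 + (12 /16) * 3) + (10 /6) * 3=-6375907 /84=-75903.65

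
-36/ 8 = -9/ 2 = -4.50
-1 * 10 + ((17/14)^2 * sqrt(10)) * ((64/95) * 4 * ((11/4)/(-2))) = -25432 * sqrt(10)/4655 - 10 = -27.28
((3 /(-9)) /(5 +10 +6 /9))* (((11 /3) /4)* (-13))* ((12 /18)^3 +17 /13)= 6193 /15228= 0.41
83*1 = 83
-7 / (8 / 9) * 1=-63 / 8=-7.88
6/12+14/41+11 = 11.84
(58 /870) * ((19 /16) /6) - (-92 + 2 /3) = 131539 /1440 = 91.35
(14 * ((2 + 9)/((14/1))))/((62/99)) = 1089/62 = 17.56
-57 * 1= -57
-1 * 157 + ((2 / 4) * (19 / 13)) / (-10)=-40839 / 260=-157.07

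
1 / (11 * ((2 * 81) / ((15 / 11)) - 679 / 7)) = 5 / 1199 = 0.00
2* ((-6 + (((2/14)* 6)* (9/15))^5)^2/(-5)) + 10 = -58313335008596998/13792736767578125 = -4.23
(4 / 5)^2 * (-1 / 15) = -16 / 375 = -0.04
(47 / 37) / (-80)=-47 / 2960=-0.02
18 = 18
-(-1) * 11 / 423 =11 / 423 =0.03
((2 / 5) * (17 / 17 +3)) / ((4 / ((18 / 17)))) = 36 / 85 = 0.42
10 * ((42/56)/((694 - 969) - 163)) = -5/292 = -0.02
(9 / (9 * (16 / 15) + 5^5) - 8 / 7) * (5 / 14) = -89335 / 219422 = -0.41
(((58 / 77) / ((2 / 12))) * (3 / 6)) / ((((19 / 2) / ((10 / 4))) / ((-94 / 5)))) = -16356 / 1463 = -11.18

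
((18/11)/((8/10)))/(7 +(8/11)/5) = 0.29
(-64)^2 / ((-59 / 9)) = -36864 / 59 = -624.81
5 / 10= 1 / 2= 0.50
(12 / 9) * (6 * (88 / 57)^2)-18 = 3470 / 3249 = 1.07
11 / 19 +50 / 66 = 838 / 627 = 1.34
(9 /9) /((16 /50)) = 25 /8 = 3.12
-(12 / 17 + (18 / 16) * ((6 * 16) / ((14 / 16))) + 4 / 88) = -325103 / 2618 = -124.18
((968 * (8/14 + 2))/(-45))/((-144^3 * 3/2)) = 0.00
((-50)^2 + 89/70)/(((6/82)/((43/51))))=102893969/3570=28821.84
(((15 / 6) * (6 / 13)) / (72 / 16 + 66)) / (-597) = -0.00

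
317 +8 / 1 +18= 343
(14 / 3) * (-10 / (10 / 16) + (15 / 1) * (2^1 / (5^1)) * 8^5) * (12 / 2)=5504576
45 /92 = 0.49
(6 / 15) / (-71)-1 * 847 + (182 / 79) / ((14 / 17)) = -23675818 / 28045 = -844.21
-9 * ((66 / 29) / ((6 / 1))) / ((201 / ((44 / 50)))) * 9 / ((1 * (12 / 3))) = -3267 / 97150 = -0.03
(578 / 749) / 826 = 289 / 309337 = 0.00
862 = 862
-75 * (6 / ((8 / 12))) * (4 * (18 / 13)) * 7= -340200 / 13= -26169.23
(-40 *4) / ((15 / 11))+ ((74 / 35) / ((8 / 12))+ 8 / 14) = -113.59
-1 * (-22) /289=22 /289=0.08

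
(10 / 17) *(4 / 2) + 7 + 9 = 17.18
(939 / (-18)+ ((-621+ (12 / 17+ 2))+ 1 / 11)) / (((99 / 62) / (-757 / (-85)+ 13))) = -8683178182 / 944163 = -9196.69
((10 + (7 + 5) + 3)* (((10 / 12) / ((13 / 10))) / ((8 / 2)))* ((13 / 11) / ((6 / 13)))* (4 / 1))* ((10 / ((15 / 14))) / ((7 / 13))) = 211250 / 297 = 711.28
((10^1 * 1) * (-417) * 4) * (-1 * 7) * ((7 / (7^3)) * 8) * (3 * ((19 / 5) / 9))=169024 / 7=24146.29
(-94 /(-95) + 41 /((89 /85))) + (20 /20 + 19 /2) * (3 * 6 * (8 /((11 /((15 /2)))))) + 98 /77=99731921 /93005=1072.33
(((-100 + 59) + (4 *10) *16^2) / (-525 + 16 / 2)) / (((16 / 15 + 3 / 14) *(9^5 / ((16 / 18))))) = -121520 / 524177973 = -0.00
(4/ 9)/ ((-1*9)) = -4/ 81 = -0.05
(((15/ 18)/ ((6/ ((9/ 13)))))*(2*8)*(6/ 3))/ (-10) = -4/ 13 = -0.31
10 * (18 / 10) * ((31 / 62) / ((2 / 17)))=153 / 2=76.50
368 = 368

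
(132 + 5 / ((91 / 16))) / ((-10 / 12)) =-72552 / 455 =-159.45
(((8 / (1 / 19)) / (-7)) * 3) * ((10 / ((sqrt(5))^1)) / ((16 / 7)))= -57 * sqrt(5)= -127.46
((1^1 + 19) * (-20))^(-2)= 0.00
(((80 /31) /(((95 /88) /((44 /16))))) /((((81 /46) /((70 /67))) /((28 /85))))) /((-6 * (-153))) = 0.00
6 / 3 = 2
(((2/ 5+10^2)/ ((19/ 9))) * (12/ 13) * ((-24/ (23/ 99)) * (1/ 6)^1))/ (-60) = 1789128/ 142025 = 12.60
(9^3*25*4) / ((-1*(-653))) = 72900 / 653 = 111.64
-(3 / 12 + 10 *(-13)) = 129.75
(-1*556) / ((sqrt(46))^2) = -278 / 23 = -12.09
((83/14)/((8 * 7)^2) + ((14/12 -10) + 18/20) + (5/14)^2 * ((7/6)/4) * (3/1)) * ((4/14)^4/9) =-5149831/889426440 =-0.01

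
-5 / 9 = -0.56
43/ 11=3.91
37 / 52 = 0.71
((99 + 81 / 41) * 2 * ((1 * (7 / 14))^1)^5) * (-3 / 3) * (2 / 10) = -207 / 164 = -1.26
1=1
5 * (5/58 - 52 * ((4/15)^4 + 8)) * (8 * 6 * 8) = -78207934144/97875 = -799059.35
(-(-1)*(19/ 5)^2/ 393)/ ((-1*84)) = -361/ 825300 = -0.00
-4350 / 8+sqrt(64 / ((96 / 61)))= -2175 / 4+sqrt(366) / 3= -537.37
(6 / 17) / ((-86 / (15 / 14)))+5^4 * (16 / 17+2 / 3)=1814845 / 1806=1004.90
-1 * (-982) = 982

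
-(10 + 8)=-18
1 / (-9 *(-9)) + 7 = 568 / 81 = 7.01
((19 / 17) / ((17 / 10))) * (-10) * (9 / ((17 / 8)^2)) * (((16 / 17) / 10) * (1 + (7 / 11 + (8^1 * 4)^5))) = -646306710220800 / 15618427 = -41381037.30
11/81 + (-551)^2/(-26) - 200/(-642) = -11676.51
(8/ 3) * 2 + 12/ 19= 340/ 57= 5.96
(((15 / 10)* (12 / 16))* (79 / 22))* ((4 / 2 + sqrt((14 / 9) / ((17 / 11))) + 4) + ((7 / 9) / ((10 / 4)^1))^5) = 237* sqrt(2618) / 2992 + 43754409673 / 1804275000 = 28.30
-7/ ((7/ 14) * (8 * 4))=-7/ 16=-0.44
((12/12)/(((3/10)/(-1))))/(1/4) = -40/3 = -13.33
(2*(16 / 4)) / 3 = 2.67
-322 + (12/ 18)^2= -2894/ 9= -321.56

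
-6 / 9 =-2 / 3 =-0.67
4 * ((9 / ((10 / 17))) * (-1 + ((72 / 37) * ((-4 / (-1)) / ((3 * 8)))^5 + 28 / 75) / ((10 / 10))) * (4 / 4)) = -1063843 / 27750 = -38.34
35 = 35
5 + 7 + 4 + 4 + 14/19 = 394/19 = 20.74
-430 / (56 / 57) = -12255 / 28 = -437.68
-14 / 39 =-0.36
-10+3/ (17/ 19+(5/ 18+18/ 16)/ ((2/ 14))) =-142466/ 14657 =-9.72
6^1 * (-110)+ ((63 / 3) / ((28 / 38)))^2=609 / 4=152.25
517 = 517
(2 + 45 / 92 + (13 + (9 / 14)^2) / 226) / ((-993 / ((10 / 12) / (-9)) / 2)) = 4327355 / 9105087096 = 0.00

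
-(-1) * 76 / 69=76 / 69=1.10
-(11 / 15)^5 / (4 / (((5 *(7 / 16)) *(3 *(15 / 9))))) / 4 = -1127357 / 7776000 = -0.14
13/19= 0.68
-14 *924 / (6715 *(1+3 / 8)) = -9408 / 6715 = -1.40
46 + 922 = 968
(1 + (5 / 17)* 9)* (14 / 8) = 217 / 34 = 6.38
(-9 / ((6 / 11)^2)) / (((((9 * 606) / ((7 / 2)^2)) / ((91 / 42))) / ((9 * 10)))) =-385385 / 29088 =-13.25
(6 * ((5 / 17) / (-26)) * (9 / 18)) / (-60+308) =-15 / 109616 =-0.00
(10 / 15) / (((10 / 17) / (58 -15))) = 48.73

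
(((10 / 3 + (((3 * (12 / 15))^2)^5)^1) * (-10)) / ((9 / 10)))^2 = 552642066789927042593344 / 111236572265625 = 4968168791.38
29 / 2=14.50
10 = 10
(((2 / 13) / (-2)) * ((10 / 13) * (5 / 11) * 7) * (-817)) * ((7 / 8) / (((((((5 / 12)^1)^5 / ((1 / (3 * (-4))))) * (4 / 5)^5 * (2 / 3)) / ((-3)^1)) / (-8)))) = -729601425 / 7436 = -98117.46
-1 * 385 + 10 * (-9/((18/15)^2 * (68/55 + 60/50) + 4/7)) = -7992215/19634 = -407.06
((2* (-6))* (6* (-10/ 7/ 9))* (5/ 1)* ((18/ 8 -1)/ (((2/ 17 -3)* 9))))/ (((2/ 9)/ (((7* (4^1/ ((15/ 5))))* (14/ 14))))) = -17000/ 147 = -115.65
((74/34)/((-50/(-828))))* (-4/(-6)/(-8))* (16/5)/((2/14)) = -142968/2125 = -67.28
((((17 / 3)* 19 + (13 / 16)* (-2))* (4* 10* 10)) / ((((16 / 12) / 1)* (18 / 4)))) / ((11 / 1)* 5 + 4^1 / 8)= 127250 / 999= 127.38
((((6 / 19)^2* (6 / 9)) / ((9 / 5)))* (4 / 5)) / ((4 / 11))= 88 / 1083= 0.08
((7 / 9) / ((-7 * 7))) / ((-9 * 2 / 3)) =1 / 378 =0.00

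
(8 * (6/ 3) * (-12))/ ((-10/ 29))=2784/ 5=556.80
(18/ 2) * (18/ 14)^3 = 6561/ 343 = 19.13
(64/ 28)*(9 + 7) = 256/ 7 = 36.57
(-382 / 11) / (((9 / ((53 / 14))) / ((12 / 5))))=-40492 / 1155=-35.06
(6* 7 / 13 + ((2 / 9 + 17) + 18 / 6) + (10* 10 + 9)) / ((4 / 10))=77485 / 234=331.13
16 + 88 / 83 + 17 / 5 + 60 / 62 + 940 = 12368771 / 12865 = 961.43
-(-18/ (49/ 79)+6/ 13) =18192/ 637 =28.56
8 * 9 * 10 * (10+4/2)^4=14929920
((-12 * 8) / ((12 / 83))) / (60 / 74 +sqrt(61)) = 737040 / 82609 - 909016 * sqrt(61) / 82609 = -77.02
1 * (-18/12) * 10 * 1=-15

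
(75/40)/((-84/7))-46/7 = -1507/224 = -6.73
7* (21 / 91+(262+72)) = 2339.62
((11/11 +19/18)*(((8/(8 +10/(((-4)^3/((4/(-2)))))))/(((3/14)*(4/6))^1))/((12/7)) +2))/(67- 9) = 6253/29754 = 0.21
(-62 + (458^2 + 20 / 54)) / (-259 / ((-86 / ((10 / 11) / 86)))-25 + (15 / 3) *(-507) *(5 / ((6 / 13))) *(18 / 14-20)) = 403055400286 / 987764994495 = 0.41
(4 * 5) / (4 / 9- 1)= -36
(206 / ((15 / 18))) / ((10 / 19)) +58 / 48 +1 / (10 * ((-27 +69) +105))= 13844137 / 29400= 470.89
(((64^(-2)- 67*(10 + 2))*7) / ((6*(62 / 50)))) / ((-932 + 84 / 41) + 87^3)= -4725717605 / 4108002975744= -0.00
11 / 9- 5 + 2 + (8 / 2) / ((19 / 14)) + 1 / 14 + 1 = 5365 / 2394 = 2.24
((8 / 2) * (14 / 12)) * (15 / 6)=35 / 3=11.67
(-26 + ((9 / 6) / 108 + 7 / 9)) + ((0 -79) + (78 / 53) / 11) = -1456211 / 13992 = -104.07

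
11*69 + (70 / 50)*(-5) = 752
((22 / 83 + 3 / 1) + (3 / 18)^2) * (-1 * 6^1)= -9839 / 498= -19.76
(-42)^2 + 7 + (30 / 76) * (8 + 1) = 67433 / 38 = 1774.55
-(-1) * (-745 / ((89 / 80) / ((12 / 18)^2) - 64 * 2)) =238400 / 40159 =5.94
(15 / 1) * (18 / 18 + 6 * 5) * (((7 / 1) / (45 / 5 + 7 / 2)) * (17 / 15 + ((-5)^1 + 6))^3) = 14221312 / 5625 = 2528.23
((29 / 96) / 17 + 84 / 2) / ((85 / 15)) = 68573 / 9248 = 7.41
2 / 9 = 0.22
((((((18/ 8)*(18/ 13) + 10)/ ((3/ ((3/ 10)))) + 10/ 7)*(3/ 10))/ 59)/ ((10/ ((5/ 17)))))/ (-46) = -0.00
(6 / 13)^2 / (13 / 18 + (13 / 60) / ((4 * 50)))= 0.29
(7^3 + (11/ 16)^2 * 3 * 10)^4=4369048748491295521/ 268435456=16275974916.26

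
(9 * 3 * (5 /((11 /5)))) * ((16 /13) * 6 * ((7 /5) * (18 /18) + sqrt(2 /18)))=8640 /11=785.45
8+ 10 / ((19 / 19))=18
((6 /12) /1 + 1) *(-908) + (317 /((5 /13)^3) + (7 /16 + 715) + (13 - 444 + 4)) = 8996059 /2000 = 4498.03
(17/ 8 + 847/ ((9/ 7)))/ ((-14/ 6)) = -47585/ 168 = -283.24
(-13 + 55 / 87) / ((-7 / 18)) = 6456 / 203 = 31.80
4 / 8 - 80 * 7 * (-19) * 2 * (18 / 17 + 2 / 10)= 910801 / 34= 26788.26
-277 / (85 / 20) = -1108 / 17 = -65.18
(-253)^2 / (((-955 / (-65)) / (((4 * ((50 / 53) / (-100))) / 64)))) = -832117 / 323936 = -2.57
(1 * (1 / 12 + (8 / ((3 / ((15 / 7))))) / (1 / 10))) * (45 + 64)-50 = 6187.65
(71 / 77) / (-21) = -71 / 1617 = -0.04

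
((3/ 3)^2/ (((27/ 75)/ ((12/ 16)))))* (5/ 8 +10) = 2125/ 96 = 22.14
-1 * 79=-79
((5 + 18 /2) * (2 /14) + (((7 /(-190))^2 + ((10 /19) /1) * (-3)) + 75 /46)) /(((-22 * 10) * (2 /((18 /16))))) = -15340293 /2922656000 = -0.01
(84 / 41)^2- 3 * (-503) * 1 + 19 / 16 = 40730899 / 26896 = 1514.39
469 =469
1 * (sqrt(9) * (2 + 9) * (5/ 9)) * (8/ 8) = 55/ 3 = 18.33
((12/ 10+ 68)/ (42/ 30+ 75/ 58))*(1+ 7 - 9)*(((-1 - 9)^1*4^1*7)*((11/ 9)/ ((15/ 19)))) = 21352352/ 1917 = 11138.42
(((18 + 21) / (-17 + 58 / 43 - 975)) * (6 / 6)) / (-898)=1677 / 38253004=0.00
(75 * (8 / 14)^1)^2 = 90000 / 49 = 1836.73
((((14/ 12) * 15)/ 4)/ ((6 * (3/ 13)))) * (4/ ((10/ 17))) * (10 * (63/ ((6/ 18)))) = 162435/ 4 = 40608.75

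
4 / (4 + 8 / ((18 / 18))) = 1 / 3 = 0.33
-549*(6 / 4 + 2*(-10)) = 20313 / 2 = 10156.50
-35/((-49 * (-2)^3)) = -5/56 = -0.09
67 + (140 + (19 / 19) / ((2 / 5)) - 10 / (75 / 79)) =5969 / 30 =198.97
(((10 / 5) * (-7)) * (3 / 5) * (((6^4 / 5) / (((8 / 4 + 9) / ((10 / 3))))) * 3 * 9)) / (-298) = 489888 / 8195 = 59.78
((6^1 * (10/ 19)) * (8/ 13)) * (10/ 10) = 480/ 247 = 1.94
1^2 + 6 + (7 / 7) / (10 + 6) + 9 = 257 / 16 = 16.06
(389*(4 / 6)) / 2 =129.67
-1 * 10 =-10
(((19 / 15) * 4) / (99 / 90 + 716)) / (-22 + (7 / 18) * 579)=304 / 8741449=0.00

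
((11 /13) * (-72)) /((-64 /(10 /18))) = 55 /104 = 0.53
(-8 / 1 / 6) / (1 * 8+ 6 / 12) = -8 / 51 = -0.16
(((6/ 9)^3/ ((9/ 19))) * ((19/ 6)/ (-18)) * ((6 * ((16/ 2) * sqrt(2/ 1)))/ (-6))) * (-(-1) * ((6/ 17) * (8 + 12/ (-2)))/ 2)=11552 * sqrt(2)/ 37179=0.44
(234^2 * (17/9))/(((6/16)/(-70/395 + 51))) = 1107369120/79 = 14017330.63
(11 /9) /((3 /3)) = 11 /9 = 1.22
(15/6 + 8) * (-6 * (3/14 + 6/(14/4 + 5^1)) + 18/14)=-756/17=-44.47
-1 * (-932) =932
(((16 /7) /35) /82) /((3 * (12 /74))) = 148 /90405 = 0.00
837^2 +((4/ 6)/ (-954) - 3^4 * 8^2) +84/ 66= 10946075308/ 15741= 695386.27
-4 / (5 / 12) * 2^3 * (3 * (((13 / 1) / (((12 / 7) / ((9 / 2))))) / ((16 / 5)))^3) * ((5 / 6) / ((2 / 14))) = -53409344625 / 32768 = -1629923.85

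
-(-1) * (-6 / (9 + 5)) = -3 / 7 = -0.43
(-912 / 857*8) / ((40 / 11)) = -10032 / 4285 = -2.34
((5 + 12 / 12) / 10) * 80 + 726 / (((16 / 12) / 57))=62169 / 2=31084.50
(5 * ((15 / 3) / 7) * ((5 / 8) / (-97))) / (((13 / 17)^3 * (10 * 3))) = -122825 / 71604624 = -0.00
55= 55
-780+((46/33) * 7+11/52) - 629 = -2400737/1716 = -1399.03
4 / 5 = 0.80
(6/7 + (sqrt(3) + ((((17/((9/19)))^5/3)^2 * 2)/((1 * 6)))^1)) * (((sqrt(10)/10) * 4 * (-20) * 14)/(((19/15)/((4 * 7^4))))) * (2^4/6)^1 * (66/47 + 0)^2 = -257395381700578680991318575862835200 * sqrt(10)/439031484283113-187420907520 * sqrt(30)/41971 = -1853980168896902357199.60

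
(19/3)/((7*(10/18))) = 57/35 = 1.63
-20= -20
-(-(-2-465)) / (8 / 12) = -1401 / 2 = -700.50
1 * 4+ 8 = 12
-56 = -56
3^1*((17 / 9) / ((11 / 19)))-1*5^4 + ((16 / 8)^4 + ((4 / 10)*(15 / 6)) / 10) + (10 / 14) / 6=-691837 / 1155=-598.99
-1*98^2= -9604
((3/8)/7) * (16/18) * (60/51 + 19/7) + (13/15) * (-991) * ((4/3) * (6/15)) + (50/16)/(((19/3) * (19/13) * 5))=-457.81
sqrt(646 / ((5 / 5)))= sqrt(646)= 25.42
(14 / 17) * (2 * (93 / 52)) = 651 / 221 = 2.95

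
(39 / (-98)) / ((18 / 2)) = -13 / 294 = -0.04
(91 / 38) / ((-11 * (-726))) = 91 / 303468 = 0.00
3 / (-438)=-1 / 146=-0.01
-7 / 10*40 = -28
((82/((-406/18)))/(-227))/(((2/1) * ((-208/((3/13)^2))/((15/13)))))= -49815/21057911056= -0.00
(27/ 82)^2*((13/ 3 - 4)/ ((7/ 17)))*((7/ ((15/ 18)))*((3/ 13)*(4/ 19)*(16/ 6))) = 198288/ 2076035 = 0.10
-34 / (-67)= 34 / 67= 0.51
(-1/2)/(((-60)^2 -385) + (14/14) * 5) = -1/6440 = -0.00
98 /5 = 19.60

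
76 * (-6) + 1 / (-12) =-456.08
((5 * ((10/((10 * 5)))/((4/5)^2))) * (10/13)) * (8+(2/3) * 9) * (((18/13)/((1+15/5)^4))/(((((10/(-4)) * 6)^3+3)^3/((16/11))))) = -875/253425059137536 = -0.00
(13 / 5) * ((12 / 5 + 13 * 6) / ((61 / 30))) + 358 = 140546 / 305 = 460.81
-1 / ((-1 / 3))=3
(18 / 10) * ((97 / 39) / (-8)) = -291 / 520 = -0.56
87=87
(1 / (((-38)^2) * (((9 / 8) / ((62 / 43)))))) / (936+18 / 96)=0.00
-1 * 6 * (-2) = 12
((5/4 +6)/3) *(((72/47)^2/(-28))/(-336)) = 261/432964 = 0.00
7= 7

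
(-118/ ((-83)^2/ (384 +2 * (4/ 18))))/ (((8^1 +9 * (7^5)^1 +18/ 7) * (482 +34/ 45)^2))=-16076025/ 86067042959168414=-0.00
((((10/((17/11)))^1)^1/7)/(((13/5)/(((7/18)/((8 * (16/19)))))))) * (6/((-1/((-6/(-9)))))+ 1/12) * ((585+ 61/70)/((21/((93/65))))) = -12488382643/3892202496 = -3.21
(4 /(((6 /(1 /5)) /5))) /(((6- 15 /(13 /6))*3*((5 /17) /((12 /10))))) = -221 /225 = -0.98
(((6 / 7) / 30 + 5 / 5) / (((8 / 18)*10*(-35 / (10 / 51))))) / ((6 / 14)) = -9 / 2975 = -0.00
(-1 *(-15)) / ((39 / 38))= 190 / 13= 14.62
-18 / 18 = -1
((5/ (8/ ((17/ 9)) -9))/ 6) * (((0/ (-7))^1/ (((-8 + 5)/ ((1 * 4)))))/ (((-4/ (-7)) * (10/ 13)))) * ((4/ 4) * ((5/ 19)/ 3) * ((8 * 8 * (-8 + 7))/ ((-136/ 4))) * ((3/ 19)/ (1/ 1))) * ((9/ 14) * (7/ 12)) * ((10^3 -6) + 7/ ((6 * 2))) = 0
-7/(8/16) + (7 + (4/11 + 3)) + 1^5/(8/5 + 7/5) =-109/33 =-3.30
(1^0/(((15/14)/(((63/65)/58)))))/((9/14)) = 686/28275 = 0.02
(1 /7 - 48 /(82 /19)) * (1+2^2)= -15755 /287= -54.90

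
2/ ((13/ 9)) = 18/ 13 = 1.38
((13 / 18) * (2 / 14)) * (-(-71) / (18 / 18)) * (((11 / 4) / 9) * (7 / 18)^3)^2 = 1877056181 / 793437161472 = 0.00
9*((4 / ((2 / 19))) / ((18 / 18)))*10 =3420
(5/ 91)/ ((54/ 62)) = 155/ 2457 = 0.06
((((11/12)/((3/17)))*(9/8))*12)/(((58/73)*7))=40953/3248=12.61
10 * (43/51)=430/51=8.43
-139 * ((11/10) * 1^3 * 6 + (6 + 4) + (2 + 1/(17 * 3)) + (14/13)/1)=-9075866/3315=-2737.82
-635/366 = -1.73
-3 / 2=-1.50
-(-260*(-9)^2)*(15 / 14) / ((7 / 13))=2053350 / 49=41905.10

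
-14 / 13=-1.08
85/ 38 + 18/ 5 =1109/ 190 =5.84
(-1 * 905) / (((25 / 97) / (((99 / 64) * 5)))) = -1738143 / 64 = -27158.48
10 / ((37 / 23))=230 / 37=6.22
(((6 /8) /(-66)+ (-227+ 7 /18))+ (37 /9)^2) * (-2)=1494893 /3564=419.44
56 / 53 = 1.06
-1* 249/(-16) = 249/16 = 15.56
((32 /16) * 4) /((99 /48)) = 3.88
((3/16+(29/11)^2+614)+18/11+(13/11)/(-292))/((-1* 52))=-88014871/7349056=-11.98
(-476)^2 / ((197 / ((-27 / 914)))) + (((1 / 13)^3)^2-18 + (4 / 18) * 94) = -121578774447809 / 3910975087149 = -31.09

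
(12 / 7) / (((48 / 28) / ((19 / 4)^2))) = 361 / 16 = 22.56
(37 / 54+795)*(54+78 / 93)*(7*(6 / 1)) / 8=127826825 / 558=229080.33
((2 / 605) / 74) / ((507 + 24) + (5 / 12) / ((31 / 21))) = 124 / 1474701415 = 0.00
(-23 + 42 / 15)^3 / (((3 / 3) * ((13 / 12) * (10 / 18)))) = -13695.08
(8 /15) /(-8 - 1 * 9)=-8 /255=-0.03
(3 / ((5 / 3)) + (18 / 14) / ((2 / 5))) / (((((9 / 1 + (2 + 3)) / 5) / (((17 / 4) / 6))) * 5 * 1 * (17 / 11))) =0.16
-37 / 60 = -0.62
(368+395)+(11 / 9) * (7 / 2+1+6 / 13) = 59987 / 78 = 769.06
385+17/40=15417/40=385.42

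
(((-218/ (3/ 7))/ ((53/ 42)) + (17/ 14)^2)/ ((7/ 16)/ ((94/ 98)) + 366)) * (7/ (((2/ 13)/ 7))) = -5098216994/ 14605475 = -349.06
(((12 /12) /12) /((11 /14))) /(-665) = -1 /6270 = -0.00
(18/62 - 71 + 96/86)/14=-46384/9331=-4.97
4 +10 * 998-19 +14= 9979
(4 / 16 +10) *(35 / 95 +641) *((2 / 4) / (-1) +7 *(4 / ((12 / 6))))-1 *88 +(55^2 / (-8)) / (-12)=161775787 / 1824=88692.87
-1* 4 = -4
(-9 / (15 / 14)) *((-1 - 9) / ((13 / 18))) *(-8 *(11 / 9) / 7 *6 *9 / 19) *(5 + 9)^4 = -4381267968 / 247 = -17737927.00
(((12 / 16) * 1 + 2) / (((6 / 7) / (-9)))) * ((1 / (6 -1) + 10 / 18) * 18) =-3927 / 10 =-392.70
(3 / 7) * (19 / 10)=57 / 70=0.81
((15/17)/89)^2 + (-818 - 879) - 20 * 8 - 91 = -4459300987/2289169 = -1948.00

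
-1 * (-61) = 61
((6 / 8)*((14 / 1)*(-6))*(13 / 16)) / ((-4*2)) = 819 / 128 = 6.40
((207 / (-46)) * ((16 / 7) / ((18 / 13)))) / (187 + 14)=-52 / 1407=-0.04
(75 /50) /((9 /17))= 17 /6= 2.83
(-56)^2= 3136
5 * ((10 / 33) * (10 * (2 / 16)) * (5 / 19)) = 0.50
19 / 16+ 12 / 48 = 23 / 16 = 1.44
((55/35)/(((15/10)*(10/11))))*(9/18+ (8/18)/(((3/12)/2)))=8833/1890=4.67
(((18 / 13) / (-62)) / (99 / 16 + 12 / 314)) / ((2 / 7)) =-26376 / 2100839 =-0.01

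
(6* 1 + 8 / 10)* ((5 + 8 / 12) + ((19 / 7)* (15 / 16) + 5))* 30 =75463 / 28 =2695.11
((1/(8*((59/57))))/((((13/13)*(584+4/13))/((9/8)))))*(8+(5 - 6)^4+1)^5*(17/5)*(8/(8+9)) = 463125/12449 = 37.20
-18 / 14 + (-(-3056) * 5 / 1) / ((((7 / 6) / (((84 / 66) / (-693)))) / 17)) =-148901 / 363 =-410.20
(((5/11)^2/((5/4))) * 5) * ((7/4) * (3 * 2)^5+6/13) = 11246.66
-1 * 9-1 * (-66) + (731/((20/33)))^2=581941929/400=1454854.82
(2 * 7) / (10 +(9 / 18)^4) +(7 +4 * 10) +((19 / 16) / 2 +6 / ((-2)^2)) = 37157 / 736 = 50.49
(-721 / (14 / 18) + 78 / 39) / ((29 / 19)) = -17575 / 29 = -606.03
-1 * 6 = -6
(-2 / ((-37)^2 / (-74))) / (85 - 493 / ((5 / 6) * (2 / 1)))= -10 / 19499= -0.00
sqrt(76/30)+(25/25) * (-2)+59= sqrt(570)/15+57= 58.59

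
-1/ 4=-0.25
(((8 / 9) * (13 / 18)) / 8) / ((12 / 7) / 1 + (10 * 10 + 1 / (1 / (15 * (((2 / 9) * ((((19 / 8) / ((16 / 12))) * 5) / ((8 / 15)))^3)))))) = 381681664 / 74315028347451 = 0.00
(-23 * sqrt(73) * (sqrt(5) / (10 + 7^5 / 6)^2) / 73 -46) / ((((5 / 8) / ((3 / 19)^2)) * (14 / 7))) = -1656 / 1805 -29808 * sqrt(365) / 37486574461085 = -0.92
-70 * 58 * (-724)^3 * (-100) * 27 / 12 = -346676377824000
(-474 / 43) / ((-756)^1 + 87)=158 / 9589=0.02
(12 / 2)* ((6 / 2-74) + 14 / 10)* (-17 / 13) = 35496 / 65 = 546.09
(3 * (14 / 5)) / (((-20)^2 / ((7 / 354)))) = 49 / 118000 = 0.00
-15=-15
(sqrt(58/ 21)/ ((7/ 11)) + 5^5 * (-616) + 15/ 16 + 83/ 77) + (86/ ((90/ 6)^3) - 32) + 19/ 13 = -104055490406999/ 54054000 + 11 * sqrt(1218)/ 147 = -1925025.89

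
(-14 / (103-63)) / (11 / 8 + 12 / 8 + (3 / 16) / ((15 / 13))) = -28 / 243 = -0.12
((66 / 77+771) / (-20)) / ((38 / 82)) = -221523 / 2660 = -83.28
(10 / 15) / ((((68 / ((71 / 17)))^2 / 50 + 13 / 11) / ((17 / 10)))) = 4713335 / 26964519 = 0.17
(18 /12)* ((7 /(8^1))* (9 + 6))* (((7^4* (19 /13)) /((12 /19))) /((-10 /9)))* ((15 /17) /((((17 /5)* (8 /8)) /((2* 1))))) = -12286337175 /240448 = -51097.69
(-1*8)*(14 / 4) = -28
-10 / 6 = -5 / 3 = -1.67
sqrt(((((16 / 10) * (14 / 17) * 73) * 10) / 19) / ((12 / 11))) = 2 * sqrt(10893498) / 969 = 6.81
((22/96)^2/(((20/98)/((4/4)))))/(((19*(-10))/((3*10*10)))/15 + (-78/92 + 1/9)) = -681835/2063872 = -0.33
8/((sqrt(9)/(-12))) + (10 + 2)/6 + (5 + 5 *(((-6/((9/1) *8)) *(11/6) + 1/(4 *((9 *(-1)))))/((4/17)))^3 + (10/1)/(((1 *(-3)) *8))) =-661119385/23887872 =-27.68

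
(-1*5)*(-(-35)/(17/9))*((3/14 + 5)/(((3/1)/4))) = -10950/17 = -644.12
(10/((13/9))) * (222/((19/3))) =59940/247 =242.67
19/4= 4.75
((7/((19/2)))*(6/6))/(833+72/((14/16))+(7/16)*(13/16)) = 0.00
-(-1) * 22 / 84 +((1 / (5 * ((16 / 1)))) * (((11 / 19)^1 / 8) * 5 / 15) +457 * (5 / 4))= 48647119 / 85120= 571.51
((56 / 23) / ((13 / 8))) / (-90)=-224 / 13455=-0.02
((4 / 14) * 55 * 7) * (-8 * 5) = -4400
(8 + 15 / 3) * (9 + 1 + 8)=234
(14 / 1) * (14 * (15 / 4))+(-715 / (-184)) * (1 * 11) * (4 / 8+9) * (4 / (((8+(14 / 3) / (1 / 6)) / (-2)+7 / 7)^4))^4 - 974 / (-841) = 692911382341901505414076227 / 941253434451024237027983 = 736.16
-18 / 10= -9 / 5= -1.80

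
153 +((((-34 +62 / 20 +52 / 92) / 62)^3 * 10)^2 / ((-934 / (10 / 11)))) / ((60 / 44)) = 18023699574379642609524650111 / 117802711914917107205760000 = 153.00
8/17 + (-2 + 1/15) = -373/255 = -1.46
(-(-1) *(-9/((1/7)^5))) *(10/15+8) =-1310946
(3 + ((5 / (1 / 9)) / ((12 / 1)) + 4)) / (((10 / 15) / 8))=129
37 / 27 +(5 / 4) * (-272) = -9143 / 27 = -338.63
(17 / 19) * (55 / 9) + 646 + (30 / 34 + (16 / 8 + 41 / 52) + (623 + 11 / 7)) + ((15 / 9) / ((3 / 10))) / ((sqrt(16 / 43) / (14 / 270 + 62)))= 41885 * sqrt(43) / 486 + 1354122661 / 1058148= 1844.85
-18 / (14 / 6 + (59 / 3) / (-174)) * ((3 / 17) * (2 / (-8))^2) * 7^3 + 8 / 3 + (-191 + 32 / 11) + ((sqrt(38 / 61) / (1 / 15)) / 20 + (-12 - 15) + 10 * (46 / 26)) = -7620899389 / 33810348 + 3 * sqrt(2318) / 244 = -224.81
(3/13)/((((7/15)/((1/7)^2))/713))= 32085/4459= 7.20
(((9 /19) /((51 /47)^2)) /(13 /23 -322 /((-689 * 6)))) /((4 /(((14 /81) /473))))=245042161 /4288037804028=0.00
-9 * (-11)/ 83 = 1.19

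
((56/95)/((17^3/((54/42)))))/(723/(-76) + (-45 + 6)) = -96/30190385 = -0.00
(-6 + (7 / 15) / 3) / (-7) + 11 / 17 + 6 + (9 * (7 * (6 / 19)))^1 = 2785444 / 101745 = 27.38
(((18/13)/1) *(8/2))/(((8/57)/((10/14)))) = 2565/91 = 28.19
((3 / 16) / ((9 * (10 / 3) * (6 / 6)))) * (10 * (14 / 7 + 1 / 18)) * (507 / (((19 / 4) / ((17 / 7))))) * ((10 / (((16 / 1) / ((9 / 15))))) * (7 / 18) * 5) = 531505 / 21888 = 24.28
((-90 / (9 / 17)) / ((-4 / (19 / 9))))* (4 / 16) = 1615 / 72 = 22.43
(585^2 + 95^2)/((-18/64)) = -11240000/9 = -1248888.89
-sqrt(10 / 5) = -sqrt(2) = -1.41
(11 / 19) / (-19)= -11 / 361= -0.03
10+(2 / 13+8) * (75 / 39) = 4340 / 169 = 25.68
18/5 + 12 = 78/5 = 15.60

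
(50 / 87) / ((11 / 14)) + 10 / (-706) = 242315 / 337821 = 0.72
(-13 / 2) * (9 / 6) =-39 / 4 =-9.75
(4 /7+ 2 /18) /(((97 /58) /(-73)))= -182062 /6111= -29.79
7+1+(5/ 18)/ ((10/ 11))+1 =335/ 36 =9.31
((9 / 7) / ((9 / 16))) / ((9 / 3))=16 / 21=0.76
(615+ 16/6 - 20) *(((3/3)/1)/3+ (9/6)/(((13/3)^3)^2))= 17320700947/86882562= 199.36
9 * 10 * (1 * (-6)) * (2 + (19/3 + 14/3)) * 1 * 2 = -14040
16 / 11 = 1.45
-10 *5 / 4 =-25 / 2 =-12.50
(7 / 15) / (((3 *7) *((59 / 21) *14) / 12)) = 2 / 295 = 0.01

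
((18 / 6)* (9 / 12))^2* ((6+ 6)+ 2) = 567 / 8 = 70.88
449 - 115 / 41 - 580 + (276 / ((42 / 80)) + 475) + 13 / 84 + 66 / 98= 20919419 / 24108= 867.74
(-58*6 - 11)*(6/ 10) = -215.40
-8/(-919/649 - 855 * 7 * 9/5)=1298/1748149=0.00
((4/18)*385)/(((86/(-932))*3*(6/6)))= -358820/1161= -309.06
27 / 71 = 0.38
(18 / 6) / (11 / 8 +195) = 24 / 1571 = 0.02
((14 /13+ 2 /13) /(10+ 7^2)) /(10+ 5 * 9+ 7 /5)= 0.00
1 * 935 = 935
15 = 15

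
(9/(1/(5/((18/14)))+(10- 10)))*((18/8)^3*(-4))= -25515/16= -1594.69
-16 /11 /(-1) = 16 /11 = 1.45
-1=-1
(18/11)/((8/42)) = 189/22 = 8.59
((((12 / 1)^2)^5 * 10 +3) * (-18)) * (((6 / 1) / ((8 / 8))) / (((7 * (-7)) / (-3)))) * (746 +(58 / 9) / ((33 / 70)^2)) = -18812342865490793112 / 5929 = -3172936897535974.55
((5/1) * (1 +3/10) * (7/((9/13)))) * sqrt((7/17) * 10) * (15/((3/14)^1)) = 41405 * sqrt(1190)/153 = 9335.44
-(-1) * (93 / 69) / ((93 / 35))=35 / 69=0.51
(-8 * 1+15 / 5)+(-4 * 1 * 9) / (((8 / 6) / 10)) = -275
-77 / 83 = -0.93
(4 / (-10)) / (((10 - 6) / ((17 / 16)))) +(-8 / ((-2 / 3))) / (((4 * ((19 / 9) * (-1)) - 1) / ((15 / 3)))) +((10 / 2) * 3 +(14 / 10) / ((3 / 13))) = 119197 / 8160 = 14.61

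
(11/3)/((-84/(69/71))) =-253/5964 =-0.04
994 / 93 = 10.69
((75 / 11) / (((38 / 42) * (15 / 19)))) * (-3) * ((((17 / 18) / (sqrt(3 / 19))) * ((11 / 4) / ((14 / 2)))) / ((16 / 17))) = -28.41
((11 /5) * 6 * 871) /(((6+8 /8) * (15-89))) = -28743 /1295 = -22.20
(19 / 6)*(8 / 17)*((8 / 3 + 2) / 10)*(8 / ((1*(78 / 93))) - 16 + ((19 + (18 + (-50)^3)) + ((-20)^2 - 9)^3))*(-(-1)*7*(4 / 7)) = 36671091968 / 221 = 165932542.84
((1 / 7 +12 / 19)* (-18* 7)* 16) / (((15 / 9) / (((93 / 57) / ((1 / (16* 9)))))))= -397260288 / 1805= -220088.80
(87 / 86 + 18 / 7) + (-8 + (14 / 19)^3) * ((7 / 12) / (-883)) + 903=3305430277827 / 3646011194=906.59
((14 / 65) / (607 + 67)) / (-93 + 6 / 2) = -7 / 1971450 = -0.00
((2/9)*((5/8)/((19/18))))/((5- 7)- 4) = -0.02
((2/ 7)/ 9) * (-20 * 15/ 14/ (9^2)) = -0.01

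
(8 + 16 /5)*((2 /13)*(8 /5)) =896 /325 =2.76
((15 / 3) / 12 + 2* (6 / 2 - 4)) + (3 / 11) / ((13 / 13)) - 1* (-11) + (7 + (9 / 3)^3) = 5767 / 132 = 43.69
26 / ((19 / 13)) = 338 / 19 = 17.79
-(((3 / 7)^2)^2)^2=-6561 / 5764801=-0.00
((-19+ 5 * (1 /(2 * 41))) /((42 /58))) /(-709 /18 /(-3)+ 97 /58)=-11754657 /6652660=-1.77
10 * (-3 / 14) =-15 / 7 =-2.14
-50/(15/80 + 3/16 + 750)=-400/6003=-0.07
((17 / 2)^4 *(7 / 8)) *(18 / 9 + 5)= 4092529 / 128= 31972.88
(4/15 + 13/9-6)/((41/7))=-1351/1845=-0.73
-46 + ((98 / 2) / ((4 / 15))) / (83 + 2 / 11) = -10685 / 244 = -43.79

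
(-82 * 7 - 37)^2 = 373321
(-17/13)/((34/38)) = -19/13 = -1.46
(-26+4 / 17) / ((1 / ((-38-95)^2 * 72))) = -557840304 / 17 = -32814135.53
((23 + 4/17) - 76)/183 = -299/1037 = -0.29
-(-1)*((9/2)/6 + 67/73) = 487/292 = 1.67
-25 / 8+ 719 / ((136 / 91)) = 16251 / 34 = 477.97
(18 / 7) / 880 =9 / 3080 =0.00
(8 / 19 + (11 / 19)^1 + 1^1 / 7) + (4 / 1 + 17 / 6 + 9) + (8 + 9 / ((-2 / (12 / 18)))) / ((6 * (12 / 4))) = 1087 / 63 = 17.25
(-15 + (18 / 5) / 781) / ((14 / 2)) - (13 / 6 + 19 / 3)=-581809 / 54670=-10.64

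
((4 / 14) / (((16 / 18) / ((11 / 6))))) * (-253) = -149.09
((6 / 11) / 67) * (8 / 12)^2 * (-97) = -776 / 2211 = -0.35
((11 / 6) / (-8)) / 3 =-11 / 144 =-0.08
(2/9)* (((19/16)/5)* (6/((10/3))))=19/200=0.10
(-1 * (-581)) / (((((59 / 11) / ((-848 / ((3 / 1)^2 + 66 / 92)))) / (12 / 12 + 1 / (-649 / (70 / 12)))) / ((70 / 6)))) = -1530532808560 / 14004063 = -109292.05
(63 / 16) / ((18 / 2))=7 / 16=0.44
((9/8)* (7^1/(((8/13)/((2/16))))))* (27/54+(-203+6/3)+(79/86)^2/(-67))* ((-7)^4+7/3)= -97787034955155/126856192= -770849.52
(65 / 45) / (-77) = -13 / 693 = -0.02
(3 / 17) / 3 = 1 / 17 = 0.06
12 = 12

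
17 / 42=0.40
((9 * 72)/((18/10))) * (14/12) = 420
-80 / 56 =-10 / 7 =-1.43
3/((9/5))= 5/3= 1.67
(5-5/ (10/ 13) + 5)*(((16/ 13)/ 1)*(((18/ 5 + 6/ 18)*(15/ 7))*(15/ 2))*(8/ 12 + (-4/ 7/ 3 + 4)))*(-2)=-221840/ 91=-2437.80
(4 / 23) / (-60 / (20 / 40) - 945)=-4 / 24495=-0.00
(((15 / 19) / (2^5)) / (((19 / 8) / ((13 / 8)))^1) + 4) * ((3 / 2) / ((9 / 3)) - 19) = -1716911 / 23104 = -74.31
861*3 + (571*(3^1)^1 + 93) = 4389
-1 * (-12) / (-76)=-3 / 19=-0.16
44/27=1.63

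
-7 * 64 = -448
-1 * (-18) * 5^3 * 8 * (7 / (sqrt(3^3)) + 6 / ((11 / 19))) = 14000 * sqrt(3) + 2052000 / 11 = 210794.17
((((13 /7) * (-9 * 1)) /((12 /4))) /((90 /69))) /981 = -299 /68670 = -0.00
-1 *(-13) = 13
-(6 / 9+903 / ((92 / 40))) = -27136 / 69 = -393.28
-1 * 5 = -5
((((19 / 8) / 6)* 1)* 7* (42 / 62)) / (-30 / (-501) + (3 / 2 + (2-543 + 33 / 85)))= -695555 / 199753336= -0.00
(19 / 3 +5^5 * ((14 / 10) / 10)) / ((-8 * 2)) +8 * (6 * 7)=29593 / 96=308.26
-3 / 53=-0.06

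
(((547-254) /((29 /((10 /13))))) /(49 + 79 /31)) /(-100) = -9083 /6024460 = -0.00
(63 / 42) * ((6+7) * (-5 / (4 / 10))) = -975 / 4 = -243.75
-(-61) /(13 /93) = 5673 /13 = 436.38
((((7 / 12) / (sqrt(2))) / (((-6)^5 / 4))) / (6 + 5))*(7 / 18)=-49*sqrt(2) / 9237888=-0.00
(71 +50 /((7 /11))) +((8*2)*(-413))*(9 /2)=-207105 /7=-29586.43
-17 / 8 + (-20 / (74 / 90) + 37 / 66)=-252881 / 9768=-25.89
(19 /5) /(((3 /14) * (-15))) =-266 /225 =-1.18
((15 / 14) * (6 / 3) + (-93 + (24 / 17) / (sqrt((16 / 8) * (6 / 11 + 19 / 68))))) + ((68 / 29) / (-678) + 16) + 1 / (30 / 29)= -50851589 / 688170 + 24 * sqrt(230758) / 10489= -72.79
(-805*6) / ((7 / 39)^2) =-1049490 / 7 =-149927.14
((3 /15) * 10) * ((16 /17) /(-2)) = -16 /17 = -0.94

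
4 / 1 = 4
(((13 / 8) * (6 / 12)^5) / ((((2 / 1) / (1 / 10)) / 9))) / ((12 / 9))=351 / 20480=0.02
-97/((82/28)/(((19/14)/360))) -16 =-238003/14760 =-16.12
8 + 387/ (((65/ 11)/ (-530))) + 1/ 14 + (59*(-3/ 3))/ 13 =-6316745/ 182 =-34707.39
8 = 8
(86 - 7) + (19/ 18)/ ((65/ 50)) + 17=11327/ 117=96.81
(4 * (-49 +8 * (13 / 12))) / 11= -44 / 3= -14.67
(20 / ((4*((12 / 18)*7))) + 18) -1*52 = -32.93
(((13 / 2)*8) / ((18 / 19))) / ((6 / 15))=137.22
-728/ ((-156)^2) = -7/ 234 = -0.03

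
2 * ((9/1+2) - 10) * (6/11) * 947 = 11364/11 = 1033.09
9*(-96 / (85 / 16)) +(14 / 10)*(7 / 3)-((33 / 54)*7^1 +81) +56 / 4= -352889 / 1530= -230.65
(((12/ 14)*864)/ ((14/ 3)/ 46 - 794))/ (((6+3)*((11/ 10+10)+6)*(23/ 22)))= -42240/ 7285607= -0.01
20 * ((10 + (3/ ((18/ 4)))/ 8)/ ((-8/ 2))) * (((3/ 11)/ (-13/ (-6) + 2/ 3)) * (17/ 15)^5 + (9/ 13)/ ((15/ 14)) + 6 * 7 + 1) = -5816686381/ 2632500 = -2209.57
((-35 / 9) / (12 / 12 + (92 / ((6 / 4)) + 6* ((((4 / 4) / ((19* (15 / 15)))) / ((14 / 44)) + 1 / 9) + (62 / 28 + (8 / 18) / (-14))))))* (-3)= 665 / 4394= 0.15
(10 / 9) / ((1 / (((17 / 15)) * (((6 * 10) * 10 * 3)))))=2266.67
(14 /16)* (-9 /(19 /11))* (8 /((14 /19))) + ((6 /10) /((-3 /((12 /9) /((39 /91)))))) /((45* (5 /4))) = -1002599 /20250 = -49.51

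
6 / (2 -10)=-3 / 4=-0.75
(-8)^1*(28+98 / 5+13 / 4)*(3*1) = -6102 / 5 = -1220.40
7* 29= 203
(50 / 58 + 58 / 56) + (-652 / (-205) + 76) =13496289 / 166460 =81.08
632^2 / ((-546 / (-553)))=15777248 / 39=404544.82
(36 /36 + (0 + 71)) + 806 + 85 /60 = 10553 /12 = 879.42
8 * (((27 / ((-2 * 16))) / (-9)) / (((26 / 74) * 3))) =37 / 52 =0.71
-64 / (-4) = 16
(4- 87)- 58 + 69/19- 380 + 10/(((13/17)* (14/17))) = -867075/1729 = -501.49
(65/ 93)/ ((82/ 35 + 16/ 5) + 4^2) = 175/ 5394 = 0.03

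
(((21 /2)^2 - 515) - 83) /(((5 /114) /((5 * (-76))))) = 4225866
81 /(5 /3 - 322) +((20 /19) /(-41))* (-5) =-93197 /748619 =-0.12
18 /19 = 0.95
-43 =-43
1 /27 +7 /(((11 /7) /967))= 1279352 /297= 4307.58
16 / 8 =2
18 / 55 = 0.33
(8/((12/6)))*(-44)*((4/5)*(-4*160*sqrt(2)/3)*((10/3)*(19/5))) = 3424256*sqrt(2)/9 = 538069.92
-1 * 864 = -864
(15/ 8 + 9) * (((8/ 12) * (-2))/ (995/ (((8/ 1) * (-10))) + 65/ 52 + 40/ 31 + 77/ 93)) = 21576/ 13495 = 1.60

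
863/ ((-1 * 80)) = -863/ 80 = -10.79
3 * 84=252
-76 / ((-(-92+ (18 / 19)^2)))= -6859 / 8222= -0.83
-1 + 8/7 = 1/7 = 0.14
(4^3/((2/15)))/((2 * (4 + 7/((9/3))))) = 720/19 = 37.89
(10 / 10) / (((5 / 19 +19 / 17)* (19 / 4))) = 34 / 223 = 0.15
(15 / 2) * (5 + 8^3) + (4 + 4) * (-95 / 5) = 7451 / 2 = 3725.50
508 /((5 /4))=2032 /5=406.40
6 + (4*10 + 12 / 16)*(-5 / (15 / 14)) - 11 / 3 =-1127 / 6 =-187.83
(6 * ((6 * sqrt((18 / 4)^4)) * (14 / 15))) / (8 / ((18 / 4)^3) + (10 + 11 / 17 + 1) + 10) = 3011499 / 96200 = 31.30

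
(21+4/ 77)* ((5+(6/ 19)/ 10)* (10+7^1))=13172246/ 7315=1800.72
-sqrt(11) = -3.32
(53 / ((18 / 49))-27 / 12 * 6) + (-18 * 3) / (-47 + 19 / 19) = 27314 / 207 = 131.95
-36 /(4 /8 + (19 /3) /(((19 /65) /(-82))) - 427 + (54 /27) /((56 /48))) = 1512 /92461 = 0.02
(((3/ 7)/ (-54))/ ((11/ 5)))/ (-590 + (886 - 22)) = -5/ 379764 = -0.00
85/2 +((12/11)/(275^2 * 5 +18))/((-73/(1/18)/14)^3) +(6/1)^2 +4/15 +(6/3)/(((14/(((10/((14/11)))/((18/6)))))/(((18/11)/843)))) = 4264542782986883237707/54140966509602904470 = 78.77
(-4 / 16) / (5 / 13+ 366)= -13 / 19052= -0.00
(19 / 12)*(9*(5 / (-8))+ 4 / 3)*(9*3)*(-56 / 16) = 41097 / 64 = 642.14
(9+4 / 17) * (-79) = -12403 / 17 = -729.59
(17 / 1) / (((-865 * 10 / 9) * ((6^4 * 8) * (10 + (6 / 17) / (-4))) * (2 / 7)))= -2023 / 3358137600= -0.00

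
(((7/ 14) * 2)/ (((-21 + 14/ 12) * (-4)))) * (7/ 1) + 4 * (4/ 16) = 37/ 34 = 1.09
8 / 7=1.14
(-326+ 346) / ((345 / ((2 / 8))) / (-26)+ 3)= -0.40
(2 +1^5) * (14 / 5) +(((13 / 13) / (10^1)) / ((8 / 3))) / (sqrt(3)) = sqrt(3) / 80 +42 / 5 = 8.42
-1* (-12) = 12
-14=-14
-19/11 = -1.73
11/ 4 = 2.75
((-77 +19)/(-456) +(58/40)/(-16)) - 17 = -309413/18240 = -16.96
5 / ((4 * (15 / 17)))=17 / 12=1.42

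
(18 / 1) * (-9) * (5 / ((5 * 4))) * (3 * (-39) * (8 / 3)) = 12636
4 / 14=2 / 7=0.29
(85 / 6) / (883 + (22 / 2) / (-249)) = 7055 / 439712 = 0.02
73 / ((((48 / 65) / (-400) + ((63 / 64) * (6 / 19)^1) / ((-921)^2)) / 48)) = -108761838016000 / 57292017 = -1898376.84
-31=-31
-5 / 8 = -0.62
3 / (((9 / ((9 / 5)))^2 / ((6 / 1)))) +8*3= 618 / 25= 24.72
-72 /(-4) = 18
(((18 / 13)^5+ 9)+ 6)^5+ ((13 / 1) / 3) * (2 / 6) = 207794938822746444064317076915975396 / 63507690133801349994276657237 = 3271964.99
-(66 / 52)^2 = -1.61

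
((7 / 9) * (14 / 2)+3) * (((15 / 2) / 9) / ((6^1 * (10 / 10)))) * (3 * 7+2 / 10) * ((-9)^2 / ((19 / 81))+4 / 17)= 11830978 / 1377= 8591.85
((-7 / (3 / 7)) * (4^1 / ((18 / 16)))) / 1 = -58.07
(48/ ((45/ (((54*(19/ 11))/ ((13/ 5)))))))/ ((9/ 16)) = 9728/ 143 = 68.03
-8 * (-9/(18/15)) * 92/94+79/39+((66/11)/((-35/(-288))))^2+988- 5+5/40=62537996401/17963400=3481.41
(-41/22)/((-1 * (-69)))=-41/1518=-0.03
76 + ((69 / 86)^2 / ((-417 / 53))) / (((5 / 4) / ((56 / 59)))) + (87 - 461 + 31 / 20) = -17984823157 / 60654596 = -296.51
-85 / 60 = -17 / 12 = -1.42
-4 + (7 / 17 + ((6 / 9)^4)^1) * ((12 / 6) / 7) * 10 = -21776 / 9639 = -2.26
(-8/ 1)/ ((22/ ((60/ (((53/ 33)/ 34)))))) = -24480/ 53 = -461.89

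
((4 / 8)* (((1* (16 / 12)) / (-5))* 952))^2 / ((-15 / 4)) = -14500864 / 3375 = -4296.55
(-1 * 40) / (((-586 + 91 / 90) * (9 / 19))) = 400 / 2771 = 0.14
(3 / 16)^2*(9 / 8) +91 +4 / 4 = 188497 / 2048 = 92.04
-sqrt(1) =-1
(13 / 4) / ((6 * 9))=0.06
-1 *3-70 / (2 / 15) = -528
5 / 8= 0.62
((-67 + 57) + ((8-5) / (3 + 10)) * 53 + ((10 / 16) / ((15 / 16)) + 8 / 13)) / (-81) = -137 / 3159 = -0.04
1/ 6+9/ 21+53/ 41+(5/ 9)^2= 102127/ 46494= 2.20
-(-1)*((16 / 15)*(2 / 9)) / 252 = 8 / 8505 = 0.00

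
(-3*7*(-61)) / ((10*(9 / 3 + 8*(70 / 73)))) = 93513 / 7790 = 12.00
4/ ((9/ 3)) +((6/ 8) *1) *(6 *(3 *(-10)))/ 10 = -73/ 6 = -12.17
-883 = -883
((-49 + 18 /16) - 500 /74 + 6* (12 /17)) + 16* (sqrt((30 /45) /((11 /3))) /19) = -253595 /5032 + 16* sqrt(22) /209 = -50.04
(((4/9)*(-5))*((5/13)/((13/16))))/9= -0.12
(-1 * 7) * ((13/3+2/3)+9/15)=-196/5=-39.20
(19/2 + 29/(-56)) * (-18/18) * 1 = -503/56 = -8.98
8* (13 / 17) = 104 / 17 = 6.12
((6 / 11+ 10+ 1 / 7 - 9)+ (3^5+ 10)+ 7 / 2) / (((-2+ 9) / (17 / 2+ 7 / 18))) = 1590440 / 4851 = 327.86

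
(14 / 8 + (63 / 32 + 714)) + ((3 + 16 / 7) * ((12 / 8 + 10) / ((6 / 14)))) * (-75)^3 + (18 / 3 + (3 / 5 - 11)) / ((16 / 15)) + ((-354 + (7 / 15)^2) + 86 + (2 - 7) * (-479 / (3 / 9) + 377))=-430777380157 / 7200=-59830191.69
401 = 401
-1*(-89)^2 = -7921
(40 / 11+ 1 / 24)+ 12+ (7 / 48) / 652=1799111 / 114752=15.68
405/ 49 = 8.27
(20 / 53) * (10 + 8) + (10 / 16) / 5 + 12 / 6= 3781 / 424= 8.92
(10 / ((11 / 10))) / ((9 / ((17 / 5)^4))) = 334084 / 2475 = 134.98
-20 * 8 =-160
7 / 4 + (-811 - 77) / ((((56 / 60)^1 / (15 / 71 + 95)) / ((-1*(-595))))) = -15307343503 / 284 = -53899096.84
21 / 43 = 0.49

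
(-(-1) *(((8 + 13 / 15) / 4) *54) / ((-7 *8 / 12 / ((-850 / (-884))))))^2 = 6579225 / 10816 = 608.29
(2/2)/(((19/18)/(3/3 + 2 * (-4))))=-126/19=-6.63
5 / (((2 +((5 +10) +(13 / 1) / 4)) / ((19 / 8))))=95 / 162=0.59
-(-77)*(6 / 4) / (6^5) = 77 / 5184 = 0.01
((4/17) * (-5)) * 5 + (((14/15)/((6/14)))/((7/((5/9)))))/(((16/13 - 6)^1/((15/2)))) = -175135/28458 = -6.15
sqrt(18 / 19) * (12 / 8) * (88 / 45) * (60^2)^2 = 114048000 * sqrt(38) / 19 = 37002057.27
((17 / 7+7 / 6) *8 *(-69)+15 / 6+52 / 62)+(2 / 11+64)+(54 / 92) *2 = -210367125 / 109802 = -1915.88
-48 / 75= -16 / 25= -0.64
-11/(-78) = 11/78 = 0.14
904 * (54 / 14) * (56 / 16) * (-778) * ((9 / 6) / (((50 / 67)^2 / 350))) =-223764251382 / 25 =-8950570055.28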